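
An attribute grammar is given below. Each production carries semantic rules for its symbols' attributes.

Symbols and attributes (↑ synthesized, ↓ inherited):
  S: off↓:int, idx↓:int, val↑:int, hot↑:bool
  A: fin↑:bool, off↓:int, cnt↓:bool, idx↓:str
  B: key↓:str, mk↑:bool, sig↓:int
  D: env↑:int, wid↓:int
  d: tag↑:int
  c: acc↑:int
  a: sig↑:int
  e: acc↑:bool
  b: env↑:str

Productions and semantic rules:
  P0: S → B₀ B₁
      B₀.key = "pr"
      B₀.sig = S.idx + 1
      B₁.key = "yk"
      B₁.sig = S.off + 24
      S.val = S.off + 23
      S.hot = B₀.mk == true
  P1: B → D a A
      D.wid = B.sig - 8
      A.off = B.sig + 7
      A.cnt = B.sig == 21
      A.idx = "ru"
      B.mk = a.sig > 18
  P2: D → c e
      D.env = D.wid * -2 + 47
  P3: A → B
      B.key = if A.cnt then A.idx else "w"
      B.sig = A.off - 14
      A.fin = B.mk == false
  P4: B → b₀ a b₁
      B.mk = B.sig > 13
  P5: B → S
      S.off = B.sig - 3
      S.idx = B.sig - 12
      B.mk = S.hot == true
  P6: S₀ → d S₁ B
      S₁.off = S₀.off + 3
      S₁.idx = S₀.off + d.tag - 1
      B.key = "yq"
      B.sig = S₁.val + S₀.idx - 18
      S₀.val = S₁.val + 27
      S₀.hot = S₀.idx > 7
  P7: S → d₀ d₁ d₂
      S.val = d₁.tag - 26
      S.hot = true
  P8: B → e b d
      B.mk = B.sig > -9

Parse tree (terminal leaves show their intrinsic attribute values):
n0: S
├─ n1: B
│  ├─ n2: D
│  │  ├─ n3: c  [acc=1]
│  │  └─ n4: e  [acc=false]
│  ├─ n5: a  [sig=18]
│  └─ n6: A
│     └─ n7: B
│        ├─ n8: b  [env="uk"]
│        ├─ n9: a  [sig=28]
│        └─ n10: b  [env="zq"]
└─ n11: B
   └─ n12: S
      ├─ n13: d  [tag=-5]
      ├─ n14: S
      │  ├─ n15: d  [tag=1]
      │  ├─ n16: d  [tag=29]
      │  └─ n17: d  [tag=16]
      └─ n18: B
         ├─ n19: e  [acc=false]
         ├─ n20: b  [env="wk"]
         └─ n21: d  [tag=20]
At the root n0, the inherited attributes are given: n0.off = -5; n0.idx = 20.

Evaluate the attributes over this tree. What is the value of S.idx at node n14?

10

1. n0.off = -5  [given at root]
2. n0.idx = 20  [given at root]
3. n1.key = "pr"  ["pr"]
4. n1.sig = 21  [S.idx + 1]
5. n2.wid = 13  [B.sig - 8]
6. n3.acc = 1  [terminal]
7. n4.acc = false  [terminal]
8. n2.env = 21  [D.wid * -2 + 47]
9. n5.sig = 18  [terminal]
10. n6.off = 28  [B.sig + 7]
11. n6.cnt = true  [B.sig == 21]
12. n6.idx = "ru"  ["ru"]
13. n7.key = "ru"  [if A.cnt then A.idx else "w"]
14. n7.sig = 14  [A.off - 14]
15. n8.env = "uk"  [terminal]
16. n9.sig = 28  [terminal]
17. n10.env = "zq"  [terminal]
18. n7.mk = true  [B.sig > 13]
19. n6.fin = false  [B.mk == false]
20. n1.mk = false  [a.sig > 18]
21. n11.key = "yk"  ["yk"]
22. n11.sig = 19  [S.off + 24]
23. n12.off = 16  [B.sig - 3]
24. n12.idx = 7  [B.sig - 12]
25. n13.tag = -5  [terminal]
26. n14.off = 19  [S₀.off + 3]
27. n14.idx = 10  [S₀.off + d.tag - 1]
28. n15.tag = 1  [terminal]
29. n16.tag = 29  [terminal]
30. n17.tag = 16  [terminal]
31. n14.val = 3  [d₁.tag - 26]
32. n14.hot = true  [true]
33. n18.key = "yq"  ["yq"]
34. n18.sig = -8  [S₁.val + S₀.idx - 18]
35. n19.acc = false  [terminal]
36. n20.env = "wk"  [terminal]
37. n21.tag = 20  [terminal]
38. n18.mk = true  [B.sig > -9]
39. n12.val = 30  [S₁.val + 27]
40. n12.hot = false  [S₀.idx > 7]
41. n11.mk = false  [S.hot == true]
42. n0.val = 18  [S.off + 23]
43. n0.hot = false  [B₀.mk == true]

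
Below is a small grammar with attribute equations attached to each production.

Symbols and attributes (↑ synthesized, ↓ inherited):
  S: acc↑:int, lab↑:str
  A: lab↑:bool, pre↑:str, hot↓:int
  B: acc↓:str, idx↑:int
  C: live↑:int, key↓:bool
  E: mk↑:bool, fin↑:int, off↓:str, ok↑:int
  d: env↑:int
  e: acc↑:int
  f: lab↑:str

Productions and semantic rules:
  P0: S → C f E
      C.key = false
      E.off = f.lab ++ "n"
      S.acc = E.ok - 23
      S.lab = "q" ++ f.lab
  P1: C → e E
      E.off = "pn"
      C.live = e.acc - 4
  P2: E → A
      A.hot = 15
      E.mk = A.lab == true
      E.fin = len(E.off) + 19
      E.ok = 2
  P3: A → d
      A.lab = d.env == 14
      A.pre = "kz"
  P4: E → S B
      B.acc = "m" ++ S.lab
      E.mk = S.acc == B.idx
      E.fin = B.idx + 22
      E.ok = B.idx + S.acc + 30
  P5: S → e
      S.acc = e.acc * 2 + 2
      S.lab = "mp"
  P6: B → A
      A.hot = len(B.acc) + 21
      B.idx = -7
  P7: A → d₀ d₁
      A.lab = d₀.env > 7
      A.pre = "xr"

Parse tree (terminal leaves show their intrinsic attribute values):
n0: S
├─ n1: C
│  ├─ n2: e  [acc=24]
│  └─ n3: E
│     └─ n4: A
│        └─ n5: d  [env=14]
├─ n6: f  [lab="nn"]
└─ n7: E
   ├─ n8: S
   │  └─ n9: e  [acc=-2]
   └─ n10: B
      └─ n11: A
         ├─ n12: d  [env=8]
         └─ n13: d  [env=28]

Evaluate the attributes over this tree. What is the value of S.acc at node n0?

-2

1. n1.key = false  [false]
2. n2.acc = 24  [terminal]
3. n3.off = "pn"  ["pn"]
4. n4.hot = 15  [15]
5. n5.env = 14  [terminal]
6. n4.lab = true  [d.env == 14]
7. n4.pre = "kz"  ["kz"]
8. n3.mk = true  [A.lab == true]
9. n3.fin = 21  [len(E.off) + 19]
10. n3.ok = 2  [2]
11. n1.live = 20  [e.acc - 4]
12. n6.lab = "nn"  [terminal]
13. n7.off = "nnn"  [f.lab ++ "n"]
14. n9.acc = -2  [terminal]
15. n8.acc = -2  [e.acc * 2 + 2]
16. n8.lab = "mp"  ["mp"]
17. n10.acc = "mmp"  ["m" ++ S.lab]
18. n11.hot = 24  [len(B.acc) + 21]
19. n12.env = 8  [terminal]
20. n13.env = 28  [terminal]
21. n11.lab = true  [d₀.env > 7]
22. n11.pre = "xr"  ["xr"]
23. n10.idx = -7  [-7]
24. n7.mk = false  [S.acc == B.idx]
25. n7.fin = 15  [B.idx + 22]
26. n7.ok = 21  [B.idx + S.acc + 30]
27. n0.acc = -2  [E.ok - 23]
28. n0.lab = "qnn"  ["q" ++ f.lab]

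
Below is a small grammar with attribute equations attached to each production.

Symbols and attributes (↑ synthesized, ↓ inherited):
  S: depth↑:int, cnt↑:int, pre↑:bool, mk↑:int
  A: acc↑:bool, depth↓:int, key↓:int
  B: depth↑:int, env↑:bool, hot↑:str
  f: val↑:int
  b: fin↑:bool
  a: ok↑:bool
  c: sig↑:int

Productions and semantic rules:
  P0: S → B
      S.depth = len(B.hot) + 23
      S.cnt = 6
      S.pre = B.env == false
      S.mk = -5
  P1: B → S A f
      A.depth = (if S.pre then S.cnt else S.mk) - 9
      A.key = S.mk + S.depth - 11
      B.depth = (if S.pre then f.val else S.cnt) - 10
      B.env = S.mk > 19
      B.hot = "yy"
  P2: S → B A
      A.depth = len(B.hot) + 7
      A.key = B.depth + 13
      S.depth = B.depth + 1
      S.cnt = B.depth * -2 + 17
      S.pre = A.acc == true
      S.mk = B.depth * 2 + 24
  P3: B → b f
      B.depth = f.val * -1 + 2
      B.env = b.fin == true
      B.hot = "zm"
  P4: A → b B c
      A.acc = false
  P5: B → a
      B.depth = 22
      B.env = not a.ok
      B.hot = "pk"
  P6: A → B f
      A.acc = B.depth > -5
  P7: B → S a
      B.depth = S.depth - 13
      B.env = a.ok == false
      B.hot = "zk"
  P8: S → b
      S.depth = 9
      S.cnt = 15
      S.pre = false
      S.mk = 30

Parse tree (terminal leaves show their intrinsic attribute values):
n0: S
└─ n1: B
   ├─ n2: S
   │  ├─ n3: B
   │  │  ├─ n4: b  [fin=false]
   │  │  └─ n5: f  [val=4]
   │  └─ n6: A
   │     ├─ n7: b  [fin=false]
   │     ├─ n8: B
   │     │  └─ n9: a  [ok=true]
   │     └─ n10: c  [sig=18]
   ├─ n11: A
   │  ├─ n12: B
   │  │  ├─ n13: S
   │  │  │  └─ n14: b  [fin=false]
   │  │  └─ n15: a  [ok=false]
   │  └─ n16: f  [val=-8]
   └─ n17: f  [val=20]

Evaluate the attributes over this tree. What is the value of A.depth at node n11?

1. n4.fin = false  [terminal]
2. n5.val = 4  [terminal]
3. n3.depth = -2  [f.val * -1 + 2]
4. n3.env = false  [b.fin == true]
5. n3.hot = "zm"  ["zm"]
6. n6.depth = 9  [len(B.hot) + 7]
7. n6.key = 11  [B.depth + 13]
8. n7.fin = false  [terminal]
9. n9.ok = true  [terminal]
10. n8.depth = 22  [22]
11. n8.env = false  [not a.ok]
12. n8.hot = "pk"  ["pk"]
13. n10.sig = 18  [terminal]
14. n6.acc = false  [false]
15. n2.depth = -1  [B.depth + 1]
16. n2.cnt = 21  [B.depth * -2 + 17]
17. n2.pre = false  [A.acc == true]
18. n2.mk = 20  [B.depth * 2 + 24]
19. n11.depth = 11  [(if S.pre then S.cnt else S.mk) - 9]
20. n11.key = 8  [S.mk + S.depth - 11]
21. n14.fin = false  [terminal]
22. n13.depth = 9  [9]
23. n13.cnt = 15  [15]
24. n13.pre = false  [false]
25. n13.mk = 30  [30]
26. n15.ok = false  [terminal]
27. n12.depth = -4  [S.depth - 13]
28. n12.env = true  [a.ok == false]
29. n12.hot = "zk"  ["zk"]
30. n16.val = -8  [terminal]
31. n11.acc = true  [B.depth > -5]
32. n17.val = 20  [terminal]
33. n1.depth = 11  [(if S.pre then f.val else S.cnt) - 10]
34. n1.env = true  [S.mk > 19]
35. n1.hot = "yy"  ["yy"]
36. n0.depth = 25  [len(B.hot) + 23]
37. n0.cnt = 6  [6]
38. n0.pre = false  [B.env == false]
39. n0.mk = -5  [-5]

11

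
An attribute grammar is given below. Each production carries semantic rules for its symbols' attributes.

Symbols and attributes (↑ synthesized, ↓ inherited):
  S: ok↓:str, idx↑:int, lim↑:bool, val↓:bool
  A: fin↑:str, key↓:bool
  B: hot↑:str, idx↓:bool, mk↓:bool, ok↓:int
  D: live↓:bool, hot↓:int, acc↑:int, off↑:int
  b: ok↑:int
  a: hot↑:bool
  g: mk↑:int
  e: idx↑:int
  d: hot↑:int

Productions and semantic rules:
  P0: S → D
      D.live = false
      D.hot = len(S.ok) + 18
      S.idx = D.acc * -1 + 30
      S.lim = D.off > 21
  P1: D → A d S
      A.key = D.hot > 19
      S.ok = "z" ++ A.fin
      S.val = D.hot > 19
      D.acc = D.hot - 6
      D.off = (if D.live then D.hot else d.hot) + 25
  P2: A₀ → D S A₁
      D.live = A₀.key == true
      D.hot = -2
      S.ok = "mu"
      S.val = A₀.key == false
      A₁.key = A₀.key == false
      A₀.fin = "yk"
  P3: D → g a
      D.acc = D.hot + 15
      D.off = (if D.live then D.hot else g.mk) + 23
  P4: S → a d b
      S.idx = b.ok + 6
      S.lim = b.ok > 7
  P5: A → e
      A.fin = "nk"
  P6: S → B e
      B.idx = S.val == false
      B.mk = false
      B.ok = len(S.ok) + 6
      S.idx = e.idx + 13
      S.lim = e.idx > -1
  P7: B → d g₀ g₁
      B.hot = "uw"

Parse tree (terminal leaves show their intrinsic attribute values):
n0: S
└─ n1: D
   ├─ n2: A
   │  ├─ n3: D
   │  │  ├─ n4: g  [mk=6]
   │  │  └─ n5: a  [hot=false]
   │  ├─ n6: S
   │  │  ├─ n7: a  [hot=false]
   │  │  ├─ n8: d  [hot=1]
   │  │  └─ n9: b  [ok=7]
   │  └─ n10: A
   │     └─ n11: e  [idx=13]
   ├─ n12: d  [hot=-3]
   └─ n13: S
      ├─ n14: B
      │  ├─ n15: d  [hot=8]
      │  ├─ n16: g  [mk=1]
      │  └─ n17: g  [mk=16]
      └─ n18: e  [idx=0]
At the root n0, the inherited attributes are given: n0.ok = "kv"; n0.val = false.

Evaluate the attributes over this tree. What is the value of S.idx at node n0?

16

1. n0.ok = "kv"  [given at root]
2. n0.val = false  [given at root]
3. n1.live = false  [false]
4. n1.hot = 20  [len(S.ok) + 18]
5. n2.key = true  [D.hot > 19]
6. n3.live = true  [A₀.key == true]
7. n3.hot = -2  [-2]
8. n4.mk = 6  [terminal]
9. n5.hot = false  [terminal]
10. n3.acc = 13  [D.hot + 15]
11. n3.off = 21  [(if D.live then D.hot else g.mk) + 23]
12. n6.ok = "mu"  ["mu"]
13. n6.val = false  [A₀.key == false]
14. n7.hot = false  [terminal]
15. n8.hot = 1  [terminal]
16. n9.ok = 7  [terminal]
17. n6.idx = 13  [b.ok + 6]
18. n6.lim = false  [b.ok > 7]
19. n10.key = false  [A₀.key == false]
20. n11.idx = 13  [terminal]
21. n10.fin = "nk"  ["nk"]
22. n2.fin = "yk"  ["yk"]
23. n12.hot = -3  [terminal]
24. n13.ok = "zyk"  ["z" ++ A.fin]
25. n13.val = true  [D.hot > 19]
26. n14.idx = false  [S.val == false]
27. n14.mk = false  [false]
28. n14.ok = 9  [len(S.ok) + 6]
29. n15.hot = 8  [terminal]
30. n16.mk = 1  [terminal]
31. n17.mk = 16  [terminal]
32. n14.hot = "uw"  ["uw"]
33. n18.idx = 0  [terminal]
34. n13.idx = 13  [e.idx + 13]
35. n13.lim = true  [e.idx > -1]
36. n1.acc = 14  [D.hot - 6]
37. n1.off = 22  [(if D.live then D.hot else d.hot) + 25]
38. n0.idx = 16  [D.acc * -1 + 30]
39. n0.lim = true  [D.off > 21]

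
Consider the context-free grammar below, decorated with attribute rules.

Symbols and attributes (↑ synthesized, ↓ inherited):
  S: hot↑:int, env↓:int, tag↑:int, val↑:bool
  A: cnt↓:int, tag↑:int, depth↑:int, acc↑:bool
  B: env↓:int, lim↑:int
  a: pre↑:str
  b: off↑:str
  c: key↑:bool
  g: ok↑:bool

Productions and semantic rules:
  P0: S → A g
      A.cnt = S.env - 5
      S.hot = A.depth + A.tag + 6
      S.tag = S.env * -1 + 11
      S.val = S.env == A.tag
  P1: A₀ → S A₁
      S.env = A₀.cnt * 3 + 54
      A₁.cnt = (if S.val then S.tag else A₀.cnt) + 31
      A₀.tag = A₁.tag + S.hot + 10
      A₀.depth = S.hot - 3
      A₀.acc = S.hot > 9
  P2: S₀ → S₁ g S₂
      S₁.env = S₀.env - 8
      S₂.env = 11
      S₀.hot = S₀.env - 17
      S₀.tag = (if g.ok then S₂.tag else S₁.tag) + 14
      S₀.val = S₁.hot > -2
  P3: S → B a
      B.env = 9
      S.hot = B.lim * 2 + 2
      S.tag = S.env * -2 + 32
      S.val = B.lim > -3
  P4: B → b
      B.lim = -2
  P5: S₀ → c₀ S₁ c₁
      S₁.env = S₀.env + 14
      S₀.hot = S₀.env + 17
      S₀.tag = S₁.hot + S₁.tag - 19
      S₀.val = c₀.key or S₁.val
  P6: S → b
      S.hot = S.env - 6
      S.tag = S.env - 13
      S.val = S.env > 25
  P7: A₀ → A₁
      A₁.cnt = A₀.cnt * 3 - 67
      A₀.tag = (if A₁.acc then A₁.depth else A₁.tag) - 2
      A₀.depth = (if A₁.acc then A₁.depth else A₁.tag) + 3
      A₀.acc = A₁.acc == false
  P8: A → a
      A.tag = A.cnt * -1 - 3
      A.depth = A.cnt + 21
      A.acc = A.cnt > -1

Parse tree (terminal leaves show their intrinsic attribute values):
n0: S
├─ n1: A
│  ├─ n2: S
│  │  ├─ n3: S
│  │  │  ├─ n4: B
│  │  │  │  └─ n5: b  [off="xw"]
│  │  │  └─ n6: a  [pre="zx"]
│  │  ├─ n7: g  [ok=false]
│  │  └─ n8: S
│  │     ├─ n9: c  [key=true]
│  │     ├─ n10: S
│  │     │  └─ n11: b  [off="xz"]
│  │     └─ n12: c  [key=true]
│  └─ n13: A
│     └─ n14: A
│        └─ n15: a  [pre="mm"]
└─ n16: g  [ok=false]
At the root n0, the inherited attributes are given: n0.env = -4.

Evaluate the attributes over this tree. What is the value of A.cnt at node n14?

-1

1. n0.env = -4  [given at root]
2. n1.cnt = -9  [S.env - 5]
3. n2.env = 27  [A₀.cnt * 3 + 54]
4. n3.env = 19  [S₀.env - 8]
5. n4.env = 9  [9]
6. n5.off = "xw"  [terminal]
7. n4.lim = -2  [-2]
8. n6.pre = "zx"  [terminal]
9. n3.hot = -2  [B.lim * 2 + 2]
10. n3.tag = -6  [S.env * -2 + 32]
11. n3.val = true  [B.lim > -3]
12. n7.ok = false  [terminal]
13. n8.env = 11  [11]
14. n9.key = true  [terminal]
15. n10.env = 25  [S₀.env + 14]
16. n11.off = "xz"  [terminal]
17. n10.hot = 19  [S.env - 6]
18. n10.tag = 12  [S.env - 13]
19. n10.val = false  [S.env > 25]
20. n12.key = true  [terminal]
21. n8.hot = 28  [S₀.env + 17]
22. n8.tag = 12  [S₁.hot + S₁.tag - 19]
23. n8.val = true  [c₀.key or S₁.val]
24. n2.hot = 10  [S₀.env - 17]
25. n2.tag = 8  [(if g.ok then S₂.tag else S₁.tag) + 14]
26. n2.val = false  [S₁.hot > -2]
27. n13.cnt = 22  [(if S.val then S.tag else A₀.cnt) + 31]
28. n14.cnt = -1  [A₀.cnt * 3 - 67]
29. n15.pre = "mm"  [terminal]
30. n14.tag = -2  [A.cnt * -1 - 3]
31. n14.depth = 20  [A.cnt + 21]
32. n14.acc = false  [A.cnt > -1]
33. n13.tag = -4  [(if A₁.acc then A₁.depth else A₁.tag) - 2]
34. n13.depth = 1  [(if A₁.acc then A₁.depth else A₁.tag) + 3]
35. n13.acc = true  [A₁.acc == false]
36. n1.tag = 16  [A₁.tag + S.hot + 10]
37. n1.depth = 7  [S.hot - 3]
38. n1.acc = true  [S.hot > 9]
39. n16.ok = false  [terminal]
40. n0.hot = 29  [A.depth + A.tag + 6]
41. n0.tag = 15  [S.env * -1 + 11]
42. n0.val = false  [S.env == A.tag]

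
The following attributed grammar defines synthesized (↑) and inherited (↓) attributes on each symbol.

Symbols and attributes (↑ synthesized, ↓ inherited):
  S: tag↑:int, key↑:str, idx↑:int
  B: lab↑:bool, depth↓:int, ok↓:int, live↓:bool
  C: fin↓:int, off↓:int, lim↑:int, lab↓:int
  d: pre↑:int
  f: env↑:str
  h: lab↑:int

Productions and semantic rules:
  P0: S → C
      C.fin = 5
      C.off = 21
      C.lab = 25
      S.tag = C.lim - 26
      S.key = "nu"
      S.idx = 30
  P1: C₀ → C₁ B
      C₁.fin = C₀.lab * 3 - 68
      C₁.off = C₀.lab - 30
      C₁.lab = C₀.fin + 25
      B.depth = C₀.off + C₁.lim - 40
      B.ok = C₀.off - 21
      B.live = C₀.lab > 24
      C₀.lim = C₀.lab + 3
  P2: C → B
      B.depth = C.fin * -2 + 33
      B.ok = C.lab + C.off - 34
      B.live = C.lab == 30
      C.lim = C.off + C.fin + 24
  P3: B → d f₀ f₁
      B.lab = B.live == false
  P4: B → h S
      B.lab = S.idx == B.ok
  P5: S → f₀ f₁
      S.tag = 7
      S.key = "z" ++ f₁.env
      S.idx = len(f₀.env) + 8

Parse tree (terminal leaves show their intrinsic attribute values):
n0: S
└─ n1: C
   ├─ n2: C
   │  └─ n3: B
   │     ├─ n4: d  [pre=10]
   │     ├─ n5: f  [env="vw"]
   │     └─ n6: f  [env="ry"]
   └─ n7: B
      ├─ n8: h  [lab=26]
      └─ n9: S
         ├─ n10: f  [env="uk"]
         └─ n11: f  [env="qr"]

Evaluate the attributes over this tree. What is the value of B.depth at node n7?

1. n1.fin = 5  [5]
2. n1.off = 21  [21]
3. n1.lab = 25  [25]
4. n2.fin = 7  [C₀.lab * 3 - 68]
5. n2.off = -5  [C₀.lab - 30]
6. n2.lab = 30  [C₀.fin + 25]
7. n3.depth = 19  [C.fin * -2 + 33]
8. n3.ok = -9  [C.lab + C.off - 34]
9. n3.live = true  [C.lab == 30]
10. n4.pre = 10  [terminal]
11. n5.env = "vw"  [terminal]
12. n6.env = "ry"  [terminal]
13. n3.lab = false  [B.live == false]
14. n2.lim = 26  [C.off + C.fin + 24]
15. n7.depth = 7  [C₀.off + C₁.lim - 40]
16. n7.ok = 0  [C₀.off - 21]
17. n7.live = true  [C₀.lab > 24]
18. n8.lab = 26  [terminal]
19. n10.env = "uk"  [terminal]
20. n11.env = "qr"  [terminal]
21. n9.tag = 7  [7]
22. n9.key = "zqr"  ["z" ++ f₁.env]
23. n9.idx = 10  [len(f₀.env) + 8]
24. n7.lab = false  [S.idx == B.ok]
25. n1.lim = 28  [C₀.lab + 3]
26. n0.tag = 2  [C.lim - 26]
27. n0.key = "nu"  ["nu"]
28. n0.idx = 30  [30]

7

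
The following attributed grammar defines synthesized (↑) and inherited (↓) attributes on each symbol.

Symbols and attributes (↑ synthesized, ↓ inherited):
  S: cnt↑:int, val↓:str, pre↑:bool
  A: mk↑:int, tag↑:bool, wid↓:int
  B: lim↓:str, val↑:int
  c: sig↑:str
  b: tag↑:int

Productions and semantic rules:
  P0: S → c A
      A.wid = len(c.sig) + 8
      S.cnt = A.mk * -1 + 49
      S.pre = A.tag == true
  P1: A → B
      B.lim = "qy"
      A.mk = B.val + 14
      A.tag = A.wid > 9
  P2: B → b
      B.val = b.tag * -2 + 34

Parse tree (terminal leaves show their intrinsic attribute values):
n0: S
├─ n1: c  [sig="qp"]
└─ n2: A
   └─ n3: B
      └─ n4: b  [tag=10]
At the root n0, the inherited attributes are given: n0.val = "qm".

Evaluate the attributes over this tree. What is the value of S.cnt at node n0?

1. n0.val = "qm"  [given at root]
2. n1.sig = "qp"  [terminal]
3. n2.wid = 10  [len(c.sig) + 8]
4. n3.lim = "qy"  ["qy"]
5. n4.tag = 10  [terminal]
6. n3.val = 14  [b.tag * -2 + 34]
7. n2.mk = 28  [B.val + 14]
8. n2.tag = true  [A.wid > 9]
9. n0.cnt = 21  [A.mk * -1 + 49]
10. n0.pre = true  [A.tag == true]

21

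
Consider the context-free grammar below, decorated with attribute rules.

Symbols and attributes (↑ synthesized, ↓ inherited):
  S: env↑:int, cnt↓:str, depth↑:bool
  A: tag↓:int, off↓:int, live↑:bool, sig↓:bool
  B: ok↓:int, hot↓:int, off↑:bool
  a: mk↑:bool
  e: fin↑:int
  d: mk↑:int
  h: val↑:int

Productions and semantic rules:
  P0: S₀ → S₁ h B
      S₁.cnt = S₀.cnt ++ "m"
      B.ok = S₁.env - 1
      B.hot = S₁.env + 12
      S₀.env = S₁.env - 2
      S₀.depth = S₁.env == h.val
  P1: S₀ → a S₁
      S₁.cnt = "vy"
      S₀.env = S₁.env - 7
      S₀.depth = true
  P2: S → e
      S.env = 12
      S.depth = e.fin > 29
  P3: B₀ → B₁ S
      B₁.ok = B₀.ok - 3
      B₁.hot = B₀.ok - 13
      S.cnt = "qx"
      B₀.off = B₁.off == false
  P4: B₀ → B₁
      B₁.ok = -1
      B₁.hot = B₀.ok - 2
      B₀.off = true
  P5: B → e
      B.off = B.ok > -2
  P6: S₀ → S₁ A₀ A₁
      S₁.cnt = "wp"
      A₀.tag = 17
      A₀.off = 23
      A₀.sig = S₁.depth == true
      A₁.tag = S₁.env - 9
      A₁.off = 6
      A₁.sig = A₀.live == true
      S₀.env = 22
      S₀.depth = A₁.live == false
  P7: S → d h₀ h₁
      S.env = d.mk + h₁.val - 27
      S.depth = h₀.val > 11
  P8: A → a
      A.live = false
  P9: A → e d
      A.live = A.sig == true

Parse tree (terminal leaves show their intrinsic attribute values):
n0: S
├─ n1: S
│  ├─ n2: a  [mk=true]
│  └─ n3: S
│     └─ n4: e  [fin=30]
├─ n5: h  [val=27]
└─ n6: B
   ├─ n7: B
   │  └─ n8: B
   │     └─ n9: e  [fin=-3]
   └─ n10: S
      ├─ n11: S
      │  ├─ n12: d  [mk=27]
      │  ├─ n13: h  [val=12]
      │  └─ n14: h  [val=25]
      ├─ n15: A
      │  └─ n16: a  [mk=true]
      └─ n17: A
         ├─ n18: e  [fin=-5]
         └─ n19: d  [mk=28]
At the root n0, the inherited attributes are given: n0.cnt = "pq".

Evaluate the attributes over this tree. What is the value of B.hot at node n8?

1. n0.cnt = "pq"  [given at root]
2. n1.cnt = "pqm"  [S₀.cnt ++ "m"]
3. n2.mk = true  [terminal]
4. n3.cnt = "vy"  ["vy"]
5. n4.fin = 30  [terminal]
6. n3.env = 12  [12]
7. n3.depth = true  [e.fin > 29]
8. n1.env = 5  [S₁.env - 7]
9. n1.depth = true  [true]
10. n5.val = 27  [terminal]
11. n6.ok = 4  [S₁.env - 1]
12. n6.hot = 17  [S₁.env + 12]
13. n7.ok = 1  [B₀.ok - 3]
14. n7.hot = -9  [B₀.ok - 13]
15. n8.ok = -1  [-1]
16. n8.hot = -1  [B₀.ok - 2]
17. n9.fin = -3  [terminal]
18. n8.off = true  [B.ok > -2]
19. n7.off = true  [true]
20. n10.cnt = "qx"  ["qx"]
21. n11.cnt = "wp"  ["wp"]
22. n12.mk = 27  [terminal]
23. n13.val = 12  [terminal]
24. n14.val = 25  [terminal]
25. n11.env = 25  [d.mk + h₁.val - 27]
26. n11.depth = true  [h₀.val > 11]
27. n15.tag = 17  [17]
28. n15.off = 23  [23]
29. n15.sig = true  [S₁.depth == true]
30. n16.mk = true  [terminal]
31. n15.live = false  [false]
32. n17.tag = 16  [S₁.env - 9]
33. n17.off = 6  [6]
34. n17.sig = false  [A₀.live == true]
35. n18.fin = -5  [terminal]
36. n19.mk = 28  [terminal]
37. n17.live = false  [A.sig == true]
38. n10.env = 22  [22]
39. n10.depth = true  [A₁.live == false]
40. n6.off = false  [B₁.off == false]
41. n0.env = 3  [S₁.env - 2]
42. n0.depth = false  [S₁.env == h.val]

-1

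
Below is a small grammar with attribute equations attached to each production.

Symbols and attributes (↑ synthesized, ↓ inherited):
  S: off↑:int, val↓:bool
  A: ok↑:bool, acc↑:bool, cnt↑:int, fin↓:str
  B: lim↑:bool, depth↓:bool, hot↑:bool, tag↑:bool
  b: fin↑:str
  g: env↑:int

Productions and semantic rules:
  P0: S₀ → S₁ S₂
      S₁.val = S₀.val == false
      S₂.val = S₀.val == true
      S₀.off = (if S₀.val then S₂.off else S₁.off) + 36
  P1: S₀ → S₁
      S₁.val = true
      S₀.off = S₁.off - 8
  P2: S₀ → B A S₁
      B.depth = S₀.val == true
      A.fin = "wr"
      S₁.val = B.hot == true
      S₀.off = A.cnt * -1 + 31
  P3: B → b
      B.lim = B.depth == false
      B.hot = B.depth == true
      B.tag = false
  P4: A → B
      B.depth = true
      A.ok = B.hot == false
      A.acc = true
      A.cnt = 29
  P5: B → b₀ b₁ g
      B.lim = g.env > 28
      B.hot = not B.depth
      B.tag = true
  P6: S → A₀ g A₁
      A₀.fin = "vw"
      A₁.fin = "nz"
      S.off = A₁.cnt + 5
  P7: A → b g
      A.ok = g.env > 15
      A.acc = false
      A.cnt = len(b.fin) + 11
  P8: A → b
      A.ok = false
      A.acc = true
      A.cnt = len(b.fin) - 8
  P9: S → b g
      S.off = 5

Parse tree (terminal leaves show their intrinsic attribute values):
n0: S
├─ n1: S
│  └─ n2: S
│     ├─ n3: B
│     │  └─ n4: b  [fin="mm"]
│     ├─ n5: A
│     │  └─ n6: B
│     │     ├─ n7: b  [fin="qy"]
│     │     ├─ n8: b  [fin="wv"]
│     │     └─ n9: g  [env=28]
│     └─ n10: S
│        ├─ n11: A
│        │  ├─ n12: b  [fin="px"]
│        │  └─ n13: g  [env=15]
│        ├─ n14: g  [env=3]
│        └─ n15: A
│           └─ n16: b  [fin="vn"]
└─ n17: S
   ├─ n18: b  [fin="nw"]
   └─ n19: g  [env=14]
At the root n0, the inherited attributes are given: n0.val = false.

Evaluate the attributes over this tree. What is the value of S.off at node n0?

30

1. n0.val = false  [given at root]
2. n1.val = true  [S₀.val == false]
3. n2.val = true  [true]
4. n3.depth = true  [S₀.val == true]
5. n4.fin = "mm"  [terminal]
6. n3.lim = false  [B.depth == false]
7. n3.hot = true  [B.depth == true]
8. n3.tag = false  [false]
9. n5.fin = "wr"  ["wr"]
10. n6.depth = true  [true]
11. n7.fin = "qy"  [terminal]
12. n8.fin = "wv"  [terminal]
13. n9.env = 28  [terminal]
14. n6.lim = false  [g.env > 28]
15. n6.hot = false  [not B.depth]
16. n6.tag = true  [true]
17. n5.ok = true  [B.hot == false]
18. n5.acc = true  [true]
19. n5.cnt = 29  [29]
20. n10.val = true  [B.hot == true]
21. n11.fin = "vw"  ["vw"]
22. n12.fin = "px"  [terminal]
23. n13.env = 15  [terminal]
24. n11.ok = false  [g.env > 15]
25. n11.acc = false  [false]
26. n11.cnt = 13  [len(b.fin) + 11]
27. n14.env = 3  [terminal]
28. n15.fin = "nz"  ["nz"]
29. n16.fin = "vn"  [terminal]
30. n15.ok = false  [false]
31. n15.acc = true  [true]
32. n15.cnt = -6  [len(b.fin) - 8]
33. n10.off = -1  [A₁.cnt + 5]
34. n2.off = 2  [A.cnt * -1 + 31]
35. n1.off = -6  [S₁.off - 8]
36. n17.val = false  [S₀.val == true]
37. n18.fin = "nw"  [terminal]
38. n19.env = 14  [terminal]
39. n17.off = 5  [5]
40. n0.off = 30  [(if S₀.val then S₂.off else S₁.off) + 36]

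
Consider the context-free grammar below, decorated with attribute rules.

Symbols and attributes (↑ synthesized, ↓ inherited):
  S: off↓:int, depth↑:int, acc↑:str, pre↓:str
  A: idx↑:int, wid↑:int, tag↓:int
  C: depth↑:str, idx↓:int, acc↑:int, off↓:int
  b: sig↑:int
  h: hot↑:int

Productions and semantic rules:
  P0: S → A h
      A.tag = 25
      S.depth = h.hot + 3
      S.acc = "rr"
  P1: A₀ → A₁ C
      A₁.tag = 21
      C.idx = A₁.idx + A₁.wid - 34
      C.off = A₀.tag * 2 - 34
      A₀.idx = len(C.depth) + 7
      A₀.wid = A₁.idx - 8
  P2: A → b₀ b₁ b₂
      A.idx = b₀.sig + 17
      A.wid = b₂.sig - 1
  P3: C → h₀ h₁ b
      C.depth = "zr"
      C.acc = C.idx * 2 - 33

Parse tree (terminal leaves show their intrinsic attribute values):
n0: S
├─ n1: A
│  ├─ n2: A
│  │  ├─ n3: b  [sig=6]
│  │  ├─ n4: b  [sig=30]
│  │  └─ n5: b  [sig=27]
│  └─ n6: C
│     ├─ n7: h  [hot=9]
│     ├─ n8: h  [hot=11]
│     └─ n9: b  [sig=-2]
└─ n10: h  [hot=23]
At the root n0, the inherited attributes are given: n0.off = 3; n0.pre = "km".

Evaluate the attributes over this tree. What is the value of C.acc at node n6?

1. n0.off = 3  [given at root]
2. n0.pre = "km"  [given at root]
3. n1.tag = 25  [25]
4. n2.tag = 21  [21]
5. n3.sig = 6  [terminal]
6. n4.sig = 30  [terminal]
7. n5.sig = 27  [terminal]
8. n2.idx = 23  [b₀.sig + 17]
9. n2.wid = 26  [b₂.sig - 1]
10. n6.idx = 15  [A₁.idx + A₁.wid - 34]
11. n6.off = 16  [A₀.tag * 2 - 34]
12. n7.hot = 9  [terminal]
13. n8.hot = 11  [terminal]
14. n9.sig = -2  [terminal]
15. n6.depth = "zr"  ["zr"]
16. n6.acc = -3  [C.idx * 2 - 33]
17. n1.idx = 9  [len(C.depth) + 7]
18. n1.wid = 15  [A₁.idx - 8]
19. n10.hot = 23  [terminal]
20. n0.depth = 26  [h.hot + 3]
21. n0.acc = "rr"  ["rr"]

-3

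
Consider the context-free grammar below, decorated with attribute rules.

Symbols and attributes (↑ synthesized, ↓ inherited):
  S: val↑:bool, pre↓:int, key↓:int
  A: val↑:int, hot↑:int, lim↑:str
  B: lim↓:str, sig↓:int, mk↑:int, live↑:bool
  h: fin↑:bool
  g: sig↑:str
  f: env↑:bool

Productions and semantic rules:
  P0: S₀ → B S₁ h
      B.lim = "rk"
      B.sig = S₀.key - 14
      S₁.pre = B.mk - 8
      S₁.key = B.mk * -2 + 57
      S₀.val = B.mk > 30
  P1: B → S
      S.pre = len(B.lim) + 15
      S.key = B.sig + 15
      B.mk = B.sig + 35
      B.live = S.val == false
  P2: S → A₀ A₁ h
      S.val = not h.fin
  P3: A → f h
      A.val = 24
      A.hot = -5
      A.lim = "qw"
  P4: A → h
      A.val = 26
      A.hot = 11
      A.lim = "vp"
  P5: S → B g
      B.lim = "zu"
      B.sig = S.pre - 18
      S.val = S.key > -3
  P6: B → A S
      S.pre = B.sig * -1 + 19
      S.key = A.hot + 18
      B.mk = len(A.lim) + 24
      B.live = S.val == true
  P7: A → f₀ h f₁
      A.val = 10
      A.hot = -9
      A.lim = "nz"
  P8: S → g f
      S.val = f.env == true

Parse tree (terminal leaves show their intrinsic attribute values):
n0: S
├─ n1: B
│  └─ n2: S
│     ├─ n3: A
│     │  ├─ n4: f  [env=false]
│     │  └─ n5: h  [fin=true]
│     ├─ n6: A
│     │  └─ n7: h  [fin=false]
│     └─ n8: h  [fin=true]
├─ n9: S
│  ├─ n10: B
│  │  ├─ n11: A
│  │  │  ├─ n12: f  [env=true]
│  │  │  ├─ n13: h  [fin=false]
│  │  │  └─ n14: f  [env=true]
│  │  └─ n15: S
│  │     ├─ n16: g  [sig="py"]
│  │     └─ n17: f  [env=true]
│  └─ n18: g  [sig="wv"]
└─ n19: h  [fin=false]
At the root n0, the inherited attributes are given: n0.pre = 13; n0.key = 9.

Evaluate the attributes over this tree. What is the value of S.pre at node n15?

15

1. n0.pre = 13  [given at root]
2. n0.key = 9  [given at root]
3. n1.lim = "rk"  ["rk"]
4. n1.sig = -5  [S₀.key - 14]
5. n2.pre = 17  [len(B.lim) + 15]
6. n2.key = 10  [B.sig + 15]
7. n4.env = false  [terminal]
8. n5.fin = true  [terminal]
9. n3.val = 24  [24]
10. n3.hot = -5  [-5]
11. n3.lim = "qw"  ["qw"]
12. n7.fin = false  [terminal]
13. n6.val = 26  [26]
14. n6.hot = 11  [11]
15. n6.lim = "vp"  ["vp"]
16. n8.fin = true  [terminal]
17. n2.val = false  [not h.fin]
18. n1.mk = 30  [B.sig + 35]
19. n1.live = true  [S.val == false]
20. n9.pre = 22  [B.mk - 8]
21. n9.key = -3  [B.mk * -2 + 57]
22. n10.lim = "zu"  ["zu"]
23. n10.sig = 4  [S.pre - 18]
24. n12.env = true  [terminal]
25. n13.fin = false  [terminal]
26. n14.env = true  [terminal]
27. n11.val = 10  [10]
28. n11.hot = -9  [-9]
29. n11.lim = "nz"  ["nz"]
30. n15.pre = 15  [B.sig * -1 + 19]
31. n15.key = 9  [A.hot + 18]
32. n16.sig = "py"  [terminal]
33. n17.env = true  [terminal]
34. n15.val = true  [f.env == true]
35. n10.mk = 26  [len(A.lim) + 24]
36. n10.live = true  [S.val == true]
37. n18.sig = "wv"  [terminal]
38. n9.val = false  [S.key > -3]
39. n19.fin = false  [terminal]
40. n0.val = false  [B.mk > 30]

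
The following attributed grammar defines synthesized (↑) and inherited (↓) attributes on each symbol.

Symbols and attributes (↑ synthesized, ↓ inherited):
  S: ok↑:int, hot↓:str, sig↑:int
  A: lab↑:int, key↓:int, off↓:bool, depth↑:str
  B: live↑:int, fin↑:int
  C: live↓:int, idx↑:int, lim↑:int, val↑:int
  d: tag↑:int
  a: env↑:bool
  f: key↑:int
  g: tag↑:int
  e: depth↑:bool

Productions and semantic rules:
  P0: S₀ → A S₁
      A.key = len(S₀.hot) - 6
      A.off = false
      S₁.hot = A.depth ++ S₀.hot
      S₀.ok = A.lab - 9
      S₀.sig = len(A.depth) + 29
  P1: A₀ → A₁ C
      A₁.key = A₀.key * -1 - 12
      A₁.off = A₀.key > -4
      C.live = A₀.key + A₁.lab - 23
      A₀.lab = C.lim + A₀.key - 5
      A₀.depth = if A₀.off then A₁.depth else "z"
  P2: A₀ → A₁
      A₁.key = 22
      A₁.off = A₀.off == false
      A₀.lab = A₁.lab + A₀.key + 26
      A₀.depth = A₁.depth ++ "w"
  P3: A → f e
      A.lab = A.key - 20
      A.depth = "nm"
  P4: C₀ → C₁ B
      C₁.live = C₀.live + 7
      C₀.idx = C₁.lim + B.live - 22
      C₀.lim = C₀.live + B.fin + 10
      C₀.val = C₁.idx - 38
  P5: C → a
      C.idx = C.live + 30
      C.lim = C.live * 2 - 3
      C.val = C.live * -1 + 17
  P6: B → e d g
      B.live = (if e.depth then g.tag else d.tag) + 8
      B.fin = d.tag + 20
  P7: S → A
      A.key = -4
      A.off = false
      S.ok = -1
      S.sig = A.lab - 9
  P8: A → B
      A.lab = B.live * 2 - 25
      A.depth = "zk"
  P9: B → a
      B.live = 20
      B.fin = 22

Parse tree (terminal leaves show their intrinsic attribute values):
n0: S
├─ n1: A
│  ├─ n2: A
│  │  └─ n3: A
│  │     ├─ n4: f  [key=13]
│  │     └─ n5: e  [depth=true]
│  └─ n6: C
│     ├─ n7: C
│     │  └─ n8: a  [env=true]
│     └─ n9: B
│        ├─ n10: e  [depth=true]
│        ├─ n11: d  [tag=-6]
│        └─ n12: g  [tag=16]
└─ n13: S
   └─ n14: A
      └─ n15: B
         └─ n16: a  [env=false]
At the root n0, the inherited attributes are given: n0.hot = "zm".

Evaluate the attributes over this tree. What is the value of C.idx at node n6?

-1

1. n0.hot = "zm"  [given at root]
2. n1.key = -4  [len(S₀.hot) - 6]
3. n1.off = false  [false]
4. n2.key = -8  [A₀.key * -1 - 12]
5. n2.off = false  [A₀.key > -4]
6. n3.key = 22  [22]
7. n3.off = true  [A₀.off == false]
8. n4.key = 13  [terminal]
9. n5.depth = true  [terminal]
10. n3.lab = 2  [A.key - 20]
11. n3.depth = "nm"  ["nm"]
12. n2.lab = 20  [A₁.lab + A₀.key + 26]
13. n2.depth = "nmw"  [A₁.depth ++ "w"]
14. n6.live = -7  [A₀.key + A₁.lab - 23]
15. n7.live = 0  [C₀.live + 7]
16. n8.env = true  [terminal]
17. n7.idx = 30  [C.live + 30]
18. n7.lim = -3  [C.live * 2 - 3]
19. n7.val = 17  [C.live * -1 + 17]
20. n10.depth = true  [terminal]
21. n11.tag = -6  [terminal]
22. n12.tag = 16  [terminal]
23. n9.live = 24  [(if e.depth then g.tag else d.tag) + 8]
24. n9.fin = 14  [d.tag + 20]
25. n6.idx = -1  [C₁.lim + B.live - 22]
26. n6.lim = 17  [C₀.live + B.fin + 10]
27. n6.val = -8  [C₁.idx - 38]
28. n1.lab = 8  [C.lim + A₀.key - 5]
29. n1.depth = "z"  [if A₀.off then A₁.depth else "z"]
30. n13.hot = "zzm"  [A.depth ++ S₀.hot]
31. n14.key = -4  [-4]
32. n14.off = false  [false]
33. n16.env = false  [terminal]
34. n15.live = 20  [20]
35. n15.fin = 22  [22]
36. n14.lab = 15  [B.live * 2 - 25]
37. n14.depth = "zk"  ["zk"]
38. n13.ok = -1  [-1]
39. n13.sig = 6  [A.lab - 9]
40. n0.ok = -1  [A.lab - 9]
41. n0.sig = 30  [len(A.depth) + 29]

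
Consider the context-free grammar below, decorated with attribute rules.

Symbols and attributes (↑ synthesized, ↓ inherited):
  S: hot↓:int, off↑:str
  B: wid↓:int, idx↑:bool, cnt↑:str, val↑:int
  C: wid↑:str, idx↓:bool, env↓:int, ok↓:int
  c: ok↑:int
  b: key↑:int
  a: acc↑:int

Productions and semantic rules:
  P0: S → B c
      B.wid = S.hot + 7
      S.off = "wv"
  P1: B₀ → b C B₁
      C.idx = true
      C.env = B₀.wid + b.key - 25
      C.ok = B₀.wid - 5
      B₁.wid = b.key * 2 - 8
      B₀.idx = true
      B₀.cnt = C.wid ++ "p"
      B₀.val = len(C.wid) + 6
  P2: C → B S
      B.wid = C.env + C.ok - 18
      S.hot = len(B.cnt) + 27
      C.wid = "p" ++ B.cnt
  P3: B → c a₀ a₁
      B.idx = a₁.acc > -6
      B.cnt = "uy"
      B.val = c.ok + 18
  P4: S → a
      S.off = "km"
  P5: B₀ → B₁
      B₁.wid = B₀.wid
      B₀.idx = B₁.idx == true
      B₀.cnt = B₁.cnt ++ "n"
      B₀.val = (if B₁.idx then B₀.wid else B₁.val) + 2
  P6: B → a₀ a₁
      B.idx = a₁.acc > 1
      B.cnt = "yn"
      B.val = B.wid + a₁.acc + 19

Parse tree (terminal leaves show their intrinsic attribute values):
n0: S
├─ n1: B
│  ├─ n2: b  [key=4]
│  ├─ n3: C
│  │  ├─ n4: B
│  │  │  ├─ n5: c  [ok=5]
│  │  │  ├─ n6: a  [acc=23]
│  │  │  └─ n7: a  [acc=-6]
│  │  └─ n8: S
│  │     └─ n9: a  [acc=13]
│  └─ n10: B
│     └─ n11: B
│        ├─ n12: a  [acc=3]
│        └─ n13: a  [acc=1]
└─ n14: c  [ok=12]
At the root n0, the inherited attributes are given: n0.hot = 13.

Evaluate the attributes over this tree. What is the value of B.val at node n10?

22

1. n0.hot = 13  [given at root]
2. n1.wid = 20  [S.hot + 7]
3. n2.key = 4  [terminal]
4. n3.idx = true  [true]
5. n3.env = -1  [B₀.wid + b.key - 25]
6. n3.ok = 15  [B₀.wid - 5]
7. n4.wid = -4  [C.env + C.ok - 18]
8. n5.ok = 5  [terminal]
9. n6.acc = 23  [terminal]
10. n7.acc = -6  [terminal]
11. n4.idx = false  [a₁.acc > -6]
12. n4.cnt = "uy"  ["uy"]
13. n4.val = 23  [c.ok + 18]
14. n8.hot = 29  [len(B.cnt) + 27]
15. n9.acc = 13  [terminal]
16. n8.off = "km"  ["km"]
17. n3.wid = "puy"  ["p" ++ B.cnt]
18. n10.wid = 0  [b.key * 2 - 8]
19. n11.wid = 0  [B₀.wid]
20. n12.acc = 3  [terminal]
21. n13.acc = 1  [terminal]
22. n11.idx = false  [a₁.acc > 1]
23. n11.cnt = "yn"  ["yn"]
24. n11.val = 20  [B.wid + a₁.acc + 19]
25. n10.idx = false  [B₁.idx == true]
26. n10.cnt = "ynn"  [B₁.cnt ++ "n"]
27. n10.val = 22  [(if B₁.idx then B₀.wid else B₁.val) + 2]
28. n1.idx = true  [true]
29. n1.cnt = "puyp"  [C.wid ++ "p"]
30. n1.val = 9  [len(C.wid) + 6]
31. n14.ok = 12  [terminal]
32. n0.off = "wv"  ["wv"]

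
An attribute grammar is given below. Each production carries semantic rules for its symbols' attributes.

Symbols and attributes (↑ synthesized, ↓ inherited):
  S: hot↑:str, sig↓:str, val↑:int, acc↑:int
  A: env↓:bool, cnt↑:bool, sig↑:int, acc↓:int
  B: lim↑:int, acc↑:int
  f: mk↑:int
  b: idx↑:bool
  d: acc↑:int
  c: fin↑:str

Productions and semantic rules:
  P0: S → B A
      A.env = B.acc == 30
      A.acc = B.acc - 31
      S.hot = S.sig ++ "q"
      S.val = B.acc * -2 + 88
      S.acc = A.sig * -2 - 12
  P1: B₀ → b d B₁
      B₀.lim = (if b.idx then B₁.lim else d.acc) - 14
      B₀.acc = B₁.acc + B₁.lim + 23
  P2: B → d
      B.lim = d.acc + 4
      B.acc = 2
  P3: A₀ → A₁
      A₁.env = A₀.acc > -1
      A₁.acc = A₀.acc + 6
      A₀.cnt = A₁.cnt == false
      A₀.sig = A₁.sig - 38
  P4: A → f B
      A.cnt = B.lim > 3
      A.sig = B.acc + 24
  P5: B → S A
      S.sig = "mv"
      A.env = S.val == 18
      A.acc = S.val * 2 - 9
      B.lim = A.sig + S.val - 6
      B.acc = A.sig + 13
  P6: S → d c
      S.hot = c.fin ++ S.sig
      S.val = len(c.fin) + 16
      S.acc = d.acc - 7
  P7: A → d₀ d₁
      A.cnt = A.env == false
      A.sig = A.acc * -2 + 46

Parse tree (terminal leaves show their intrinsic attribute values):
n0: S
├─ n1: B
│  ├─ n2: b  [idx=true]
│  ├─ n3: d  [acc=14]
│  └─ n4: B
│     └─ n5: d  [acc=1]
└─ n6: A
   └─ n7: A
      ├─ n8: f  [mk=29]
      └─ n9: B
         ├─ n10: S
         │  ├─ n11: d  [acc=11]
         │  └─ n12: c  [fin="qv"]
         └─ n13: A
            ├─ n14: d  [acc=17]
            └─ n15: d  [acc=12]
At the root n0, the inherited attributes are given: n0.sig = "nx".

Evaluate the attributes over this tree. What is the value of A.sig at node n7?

29

1. n0.sig = "nx"  [given at root]
2. n2.idx = true  [terminal]
3. n3.acc = 14  [terminal]
4. n5.acc = 1  [terminal]
5. n4.lim = 5  [d.acc + 4]
6. n4.acc = 2  [2]
7. n1.lim = -9  [(if b.idx then B₁.lim else d.acc) - 14]
8. n1.acc = 30  [B₁.acc + B₁.lim + 23]
9. n6.env = true  [B.acc == 30]
10. n6.acc = -1  [B.acc - 31]
11. n7.env = false  [A₀.acc > -1]
12. n7.acc = 5  [A₀.acc + 6]
13. n8.mk = 29  [terminal]
14. n10.sig = "mv"  ["mv"]
15. n11.acc = 11  [terminal]
16. n12.fin = "qv"  [terminal]
17. n10.hot = "qvmv"  [c.fin ++ S.sig]
18. n10.val = 18  [len(c.fin) + 16]
19. n10.acc = 4  [d.acc - 7]
20. n13.env = true  [S.val == 18]
21. n13.acc = 27  [S.val * 2 - 9]
22. n14.acc = 17  [terminal]
23. n15.acc = 12  [terminal]
24. n13.cnt = false  [A.env == false]
25. n13.sig = -8  [A.acc * -2 + 46]
26. n9.lim = 4  [A.sig + S.val - 6]
27. n9.acc = 5  [A.sig + 13]
28. n7.cnt = true  [B.lim > 3]
29. n7.sig = 29  [B.acc + 24]
30. n6.cnt = false  [A₁.cnt == false]
31. n6.sig = -9  [A₁.sig - 38]
32. n0.hot = "nxq"  [S.sig ++ "q"]
33. n0.val = 28  [B.acc * -2 + 88]
34. n0.acc = 6  [A.sig * -2 - 12]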